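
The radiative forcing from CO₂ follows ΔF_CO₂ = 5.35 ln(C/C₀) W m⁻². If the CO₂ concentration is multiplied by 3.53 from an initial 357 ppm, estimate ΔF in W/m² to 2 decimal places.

ΔF = 5.35 × ln(3.53) = 5.35 × 1.26130 = 6.7480 W/m².

ΔF = 6.75 W/m²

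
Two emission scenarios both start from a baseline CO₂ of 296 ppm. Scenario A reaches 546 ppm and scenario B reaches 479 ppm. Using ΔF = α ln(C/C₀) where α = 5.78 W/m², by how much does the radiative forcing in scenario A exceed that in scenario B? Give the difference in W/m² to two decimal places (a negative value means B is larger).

ΔF_A − ΔF_B = 0.76 W/m²

ΔF_A = 5.78 ln(546/296) = 5.78 × 0.61226 = 3.5389 W/m².
ΔF_B = 5.78 ln(479/296) = 5.78 × 0.48134 = 2.7821 W/m².
Difference: 3.5389 − 2.7821 = 0.7568 W/m².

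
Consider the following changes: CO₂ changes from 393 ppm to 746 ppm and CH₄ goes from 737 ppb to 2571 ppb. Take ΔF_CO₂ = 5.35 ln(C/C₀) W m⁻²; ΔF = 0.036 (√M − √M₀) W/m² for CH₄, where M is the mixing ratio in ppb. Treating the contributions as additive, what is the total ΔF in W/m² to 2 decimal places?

ΔF = 4.28 W/m²

CO₂: 5.35 × ln(746/393) = 5.35 × ln(1.89822) = 5.35 × 0.64092 = 3.4289 W/m².
CH₄: 0.036 × (√2571 − √737) = 0.036 × (50.7050 − 27.1477) = 0.036 × 23.5573 = 0.8481 W/m².
Total ΔF = 3.4289 + 0.8481 = 4.2770 W/m².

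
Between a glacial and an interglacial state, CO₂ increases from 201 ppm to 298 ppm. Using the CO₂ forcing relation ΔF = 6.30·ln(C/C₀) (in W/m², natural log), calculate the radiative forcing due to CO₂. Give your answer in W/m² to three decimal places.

CO₂ absorption bands are partially saturated, so forcing scales with the logarithm of the concentration ratio.
CO₂: 6.30 × ln(298/201) = 6.30 × ln(1.48259) = 6.30 × 0.39379 = 2.4809 W/m².

ΔF = 2.481 W/m²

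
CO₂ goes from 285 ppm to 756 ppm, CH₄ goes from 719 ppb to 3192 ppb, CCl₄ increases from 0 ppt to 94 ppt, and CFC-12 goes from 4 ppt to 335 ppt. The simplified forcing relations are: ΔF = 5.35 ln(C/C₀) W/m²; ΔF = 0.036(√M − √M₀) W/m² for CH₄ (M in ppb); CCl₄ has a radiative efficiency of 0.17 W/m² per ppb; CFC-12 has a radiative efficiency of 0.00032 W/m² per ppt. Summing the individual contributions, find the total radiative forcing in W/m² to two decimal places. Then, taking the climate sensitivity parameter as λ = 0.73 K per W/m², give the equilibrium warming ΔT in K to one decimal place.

ΔF = 6.41 W/m²; ΔT = 4.7 K

CO₂: 5.35 × ln(756/285) = 5.35 × ln(2.65263) = 5.35 × 0.97555 = 5.2192 W/m².
CH₄: 0.036 × (√3192 − √719) = 0.036 × (56.4978 − 26.8142) = 0.036 × 29.6836 = 1.0686 W/m².
CCl₄: Δ = 94 − 0 = 94 ppt = 0.094 ppb; ΔF = 0.17 × 0.094 = 0.0160 W/m².
CFC-12: ΔF = 0.00032 × (335 − 4) = 0.00032 × 331 = 0.1059 W/m².
Total ΔF = 5.2192 + 1.0686 + 0.0160 + 0.1059 = 6.4097 W/m².
ΔT = λ ΔF = 0.73 × 6.41 = 4.6793 K.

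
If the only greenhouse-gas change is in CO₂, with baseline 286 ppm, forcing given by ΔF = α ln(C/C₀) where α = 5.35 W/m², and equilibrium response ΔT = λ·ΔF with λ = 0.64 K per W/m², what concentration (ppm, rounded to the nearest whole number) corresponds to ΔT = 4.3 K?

Required forcing: ΔF = ΔT/λ = 4.3/0.64 = 6.7188 W/m².
Then ln(C/286) = ΔF/5.35 = 6.7188/5.35 = 1.25585.
So C = 286 × e^1.25585 = 286 × 3.51082 = 1004.09 ppm.

C ≈ 1004 ppm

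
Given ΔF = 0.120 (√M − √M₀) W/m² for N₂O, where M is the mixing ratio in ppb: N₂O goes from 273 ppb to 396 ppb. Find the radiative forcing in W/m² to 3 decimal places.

ΔF = 0.405 W/m²

N₂O: 0.120 × (√396 − √273) = 0.120 × (19.8997 − 16.5227) = 0.120 × 3.3770 = 0.4052 W/m².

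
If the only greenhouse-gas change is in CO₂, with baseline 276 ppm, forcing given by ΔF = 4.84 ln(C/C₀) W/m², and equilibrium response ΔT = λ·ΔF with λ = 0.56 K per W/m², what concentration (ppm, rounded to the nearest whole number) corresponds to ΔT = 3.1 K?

C ≈ 866 ppm

Required forcing: ΔF = ΔT/λ = 3.1/0.56 = 5.5357 W/m².
Then ln(C/276) = ΔF/4.84 = 5.5357/4.84 = 1.14374.
So C = 276 × e^1.14374 = 276 × 3.13848 = 866.22 ppm.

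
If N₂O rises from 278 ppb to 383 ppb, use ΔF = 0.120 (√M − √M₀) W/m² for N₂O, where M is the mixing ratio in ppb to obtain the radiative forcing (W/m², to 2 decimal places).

ΔF = 0.35 W/m²

N₂O: 0.120 × (√383 − √278) = 0.120 × (19.5704 − 16.6733) = 0.120 × 2.8971 = 0.3477 W/m².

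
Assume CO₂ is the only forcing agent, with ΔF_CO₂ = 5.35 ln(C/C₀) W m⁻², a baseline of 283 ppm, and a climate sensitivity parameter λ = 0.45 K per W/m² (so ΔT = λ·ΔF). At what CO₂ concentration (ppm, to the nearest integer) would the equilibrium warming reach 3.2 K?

C ≈ 1069 ppm

Required forcing: ΔF = ΔT/λ = 3.2/0.45 = 7.1111 W/m².
Then ln(C/283) = ΔF/5.35 = 7.1111/5.35 = 1.32918.
So C = 283 × e^1.32918 = 283 × 3.77794 = 1069.16 ppm.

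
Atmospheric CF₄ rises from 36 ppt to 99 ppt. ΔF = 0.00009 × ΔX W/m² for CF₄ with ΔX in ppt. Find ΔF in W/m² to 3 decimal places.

ΔF = 0.006 W/m²

CF₄: ΔF = 0.00009 × (99 − 36) = 0.00009 × 63 = 0.0057 W/m².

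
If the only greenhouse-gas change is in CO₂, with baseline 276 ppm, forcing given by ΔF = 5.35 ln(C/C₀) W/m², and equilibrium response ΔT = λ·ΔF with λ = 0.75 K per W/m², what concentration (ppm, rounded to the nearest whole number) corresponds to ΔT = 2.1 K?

C ≈ 466 ppm

Required forcing: ΔF = ΔT/λ = 2.1/0.75 = 2.8000 W/m².
Then ln(C/276) = ΔF/5.35 = 2.8000/5.35 = 0.52336.
So C = 276 × e^0.52336 = 276 × 1.68769 = 465.80 ppm.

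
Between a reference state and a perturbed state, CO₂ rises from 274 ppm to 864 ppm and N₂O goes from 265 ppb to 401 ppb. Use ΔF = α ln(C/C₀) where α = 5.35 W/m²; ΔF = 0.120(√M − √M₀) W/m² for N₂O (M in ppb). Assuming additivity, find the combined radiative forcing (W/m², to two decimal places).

CO₂: 5.35 × ln(864/274) = 5.35 × ln(3.15328) = 5.35 × 1.14844 = 6.1442 W/m².
N₂O: 0.120 × (√401 − √265) = 0.120 × (20.0250 − 16.2788) = 0.120 × 3.7462 = 0.4495 W/m².
Total ΔF = 6.1442 + 0.4495 = 6.5937 W/m².

ΔF = 6.59 W/m²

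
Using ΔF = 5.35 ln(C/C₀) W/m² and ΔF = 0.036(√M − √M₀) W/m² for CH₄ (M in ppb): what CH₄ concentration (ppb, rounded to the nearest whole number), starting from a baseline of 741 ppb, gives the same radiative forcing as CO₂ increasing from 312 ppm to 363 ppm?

M ≈ 2472 ppb

CO₂ forcing: 5.35 × ln(363/312) = 5.35 × 0.151400 = 0.80999 W/m².
Set 0.036(√M − √741) = 0.80999: √M = 0.80999/0.036 + √741 = 22.4997 + 27.2213 = 49.7210.
M = (49.7210)² = 2472.18 ppb.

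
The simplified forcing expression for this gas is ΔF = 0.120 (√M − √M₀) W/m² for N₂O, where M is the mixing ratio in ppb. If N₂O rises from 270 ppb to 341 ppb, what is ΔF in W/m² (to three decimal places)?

ΔF = 0.244 W/m²

N₂O: 0.120 × (√341 − √270) = 0.120 × (18.4662 − 16.4317) = 0.120 × 2.0345 = 0.2441 W/m².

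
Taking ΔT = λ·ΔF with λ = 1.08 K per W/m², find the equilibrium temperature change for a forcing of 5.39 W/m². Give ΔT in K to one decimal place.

ΔT = 5.8 K

ΔT = λ ΔF = 1.08 × 5.39 = 5.8212 K.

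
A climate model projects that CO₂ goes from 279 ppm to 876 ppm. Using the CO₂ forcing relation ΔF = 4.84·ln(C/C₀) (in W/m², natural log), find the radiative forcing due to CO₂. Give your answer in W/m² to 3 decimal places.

CO₂: 4.84 × ln(876/279) = 4.84 × ln(3.13978) = 4.84 × 1.14415 = 5.5377 W/m².

ΔF = 5.538 W/m²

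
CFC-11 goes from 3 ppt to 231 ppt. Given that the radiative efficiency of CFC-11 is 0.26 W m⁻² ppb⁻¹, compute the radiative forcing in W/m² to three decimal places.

CFC-11: Δ = 231 − 3 = 228 ppt = 0.228 ppb; ΔF = 0.26 × 0.228 = 0.0593 W/m².

ΔF = 0.059 W/m²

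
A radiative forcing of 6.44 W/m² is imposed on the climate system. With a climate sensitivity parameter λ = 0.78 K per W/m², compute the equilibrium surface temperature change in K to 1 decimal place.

ΔT = λ ΔF = 0.78 × 6.44 = 5.0232 K.

ΔT = 5.0 K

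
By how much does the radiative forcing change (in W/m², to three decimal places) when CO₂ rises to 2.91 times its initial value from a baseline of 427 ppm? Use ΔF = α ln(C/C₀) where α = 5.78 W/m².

Because the forcing depends only on the ratio C/C₀, the initial concentration does not enter.
ΔF = 5.78 × ln(2.91) = 5.78 × 1.06815 = 6.1739 W/m².

ΔF = 6.174 W/m²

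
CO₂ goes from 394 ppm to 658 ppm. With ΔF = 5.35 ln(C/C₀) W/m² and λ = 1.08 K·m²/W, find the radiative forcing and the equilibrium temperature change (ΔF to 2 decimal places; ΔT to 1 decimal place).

CO₂: 5.35 × ln(658/394) = 5.35 × ln(1.67005) = 5.35 × 0.51285 = 2.7437 W/m².
ΔT = λ ΔF = 1.08 × 2.74 = 2.9592 K.

ΔF = 2.74 W/m²; ΔT = 3.0 K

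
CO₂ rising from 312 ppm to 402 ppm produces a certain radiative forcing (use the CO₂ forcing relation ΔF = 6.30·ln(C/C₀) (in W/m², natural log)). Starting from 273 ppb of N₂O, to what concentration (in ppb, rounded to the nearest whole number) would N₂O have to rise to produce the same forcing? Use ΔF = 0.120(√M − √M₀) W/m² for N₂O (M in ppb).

M ≈ 890 ppb

CO₂ forcing: 6.30 × ln(402/312) = 6.30 × 0.253449 = 1.59673 W/m².
Set 0.120(√M − √273) = 1.59673: √M = 1.59673/0.120 + √273 = 13.3061 + 16.5227 = 29.8288.
M = (29.8288)² = 889.76 ppb.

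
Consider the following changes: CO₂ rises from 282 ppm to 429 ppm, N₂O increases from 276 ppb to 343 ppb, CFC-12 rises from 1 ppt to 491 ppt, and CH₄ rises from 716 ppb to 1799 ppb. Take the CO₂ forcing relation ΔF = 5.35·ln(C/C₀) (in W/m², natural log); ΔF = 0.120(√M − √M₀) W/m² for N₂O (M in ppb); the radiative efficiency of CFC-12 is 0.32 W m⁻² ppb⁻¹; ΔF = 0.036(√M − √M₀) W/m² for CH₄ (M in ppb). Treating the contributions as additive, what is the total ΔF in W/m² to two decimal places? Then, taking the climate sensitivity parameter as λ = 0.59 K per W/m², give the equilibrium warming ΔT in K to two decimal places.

CO₂: 5.35 × ln(429/282) = 5.35 × ln(1.52128) = 5.35 × 0.41955 = 2.2446 W/m².
N₂O: 0.120 × (√343 − √276) = 0.120 × (18.5203 − 16.6132) = 0.120 × 1.9071 = 0.2289 W/m².
CFC-12: Δ = 491 − 1 = 490 ppt = 0.490 ppb; ΔF = 0.32 × 0.490 = 0.1568 W/m².
CH₄: 0.036 × (√1799 − √716) = 0.036 × (42.4146 − 26.7582) = 0.036 × 15.6564 = 0.5636 W/m².
Total ΔF = 2.2446 + 0.2289 + 0.1568 + 0.5636 = 3.1939 W/m².
ΔT = λ ΔF = 0.59 × 3.19 = 1.8821 K.

ΔF = 3.19 W/m²; ΔT = 1.88 K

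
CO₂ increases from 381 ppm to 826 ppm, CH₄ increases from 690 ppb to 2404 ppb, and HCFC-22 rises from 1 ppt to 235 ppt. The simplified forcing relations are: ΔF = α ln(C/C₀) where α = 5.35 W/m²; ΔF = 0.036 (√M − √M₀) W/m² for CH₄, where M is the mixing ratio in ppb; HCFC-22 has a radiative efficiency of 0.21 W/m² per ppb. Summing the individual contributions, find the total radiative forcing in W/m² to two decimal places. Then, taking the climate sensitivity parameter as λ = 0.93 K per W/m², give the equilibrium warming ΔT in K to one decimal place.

ΔF = 5.01 W/m²; ΔT = 4.7 K

CO₂: 5.35 × ln(826/381) = 5.35 × ln(2.16798) = 5.35 × 0.77380 = 4.1398 W/m².
CH₄: 0.036 × (√2404 − √690) = 0.036 × (49.0306 − 26.2679) = 0.036 × 22.7627 = 0.8195 W/m².
HCFC-22: Δ = 235 − 1 = 234 ppt = 0.234 ppb; ΔF = 0.21 × 0.234 = 0.0491 W/m².
Total ΔF = 4.1398 + 0.8195 + 0.0491 = 5.0084 W/m².
ΔT = λ ΔF = 0.93 × 5.01 = 4.6593 K.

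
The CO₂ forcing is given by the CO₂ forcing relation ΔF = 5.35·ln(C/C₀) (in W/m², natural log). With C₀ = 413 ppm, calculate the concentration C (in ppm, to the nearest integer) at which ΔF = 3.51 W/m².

C ≈ 796 ppm

Set 5.35 ln(C/413) = 3.51, so ln(C/413) = 3.51/5.35 = 0.65607.
Then C/413 = e^0.65607 = 1.92720, giving C = 413 × 1.92720 = 795.93 ppm.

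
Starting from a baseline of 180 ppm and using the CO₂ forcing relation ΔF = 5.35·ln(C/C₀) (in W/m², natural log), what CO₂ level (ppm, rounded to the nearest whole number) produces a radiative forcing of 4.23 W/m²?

C ≈ 397 ppm

Set 5.35 ln(C/180) = 4.23, so ln(C/180) = 4.23/5.35 = 0.79065.
Then C/180 = e^0.79065 = 2.20483, giving C = 180 × 2.20483 = 396.87 ppm.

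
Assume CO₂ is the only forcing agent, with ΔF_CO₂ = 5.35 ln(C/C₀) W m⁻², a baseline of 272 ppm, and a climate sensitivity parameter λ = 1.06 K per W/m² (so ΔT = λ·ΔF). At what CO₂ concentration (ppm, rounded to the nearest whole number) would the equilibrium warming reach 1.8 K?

Required forcing: ΔF = ΔT/λ = 1.8/1.06 = 1.6981 W/m².
Then ln(C/272) = ΔF/5.35 = 1.6981/5.35 = 0.31740.
So C = 272 × e^0.31740 = 272 × 1.37355 = 373.61 ppm.

C ≈ 374 ppm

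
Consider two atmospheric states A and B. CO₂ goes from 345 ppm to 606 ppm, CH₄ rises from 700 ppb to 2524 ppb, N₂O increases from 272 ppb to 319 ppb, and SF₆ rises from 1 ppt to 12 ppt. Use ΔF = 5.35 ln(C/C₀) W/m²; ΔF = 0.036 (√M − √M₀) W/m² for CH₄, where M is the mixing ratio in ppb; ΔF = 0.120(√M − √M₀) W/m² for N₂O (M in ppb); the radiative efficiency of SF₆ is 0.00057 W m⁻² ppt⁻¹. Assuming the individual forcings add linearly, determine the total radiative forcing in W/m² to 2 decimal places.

CO₂: 5.35 × ln(606/345) = 5.35 × ln(1.75652) = 5.35 × 0.56333 = 3.0138 W/m².
CH₄: 0.036 × (√2524 − √700) = 0.036 × (50.2394 − 26.4575) = 0.036 × 23.7819 = 0.8561 W/m².
N₂O: 0.120 × (√319 − √272) = 0.120 × (17.8606 − 16.4924) = 0.120 × 1.3682 = 0.1642 W/m².
SF₆: ΔF = 0.00057 × (12 − 1) = 0.00057 × 11 = 0.0063 W/m².
Total ΔF = 3.0138 + 0.8561 + 0.1642 + 0.0063 = 4.0404 W/m².

ΔF = 4.04 W/m²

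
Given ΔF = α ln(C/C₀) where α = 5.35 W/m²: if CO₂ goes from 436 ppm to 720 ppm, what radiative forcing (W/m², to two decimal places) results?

CO₂: 5.35 × ln(720/436) = 5.35 × ln(1.65138) = 5.35 × 0.50161 = 2.6836 W/m².

ΔF = 2.68 W/m²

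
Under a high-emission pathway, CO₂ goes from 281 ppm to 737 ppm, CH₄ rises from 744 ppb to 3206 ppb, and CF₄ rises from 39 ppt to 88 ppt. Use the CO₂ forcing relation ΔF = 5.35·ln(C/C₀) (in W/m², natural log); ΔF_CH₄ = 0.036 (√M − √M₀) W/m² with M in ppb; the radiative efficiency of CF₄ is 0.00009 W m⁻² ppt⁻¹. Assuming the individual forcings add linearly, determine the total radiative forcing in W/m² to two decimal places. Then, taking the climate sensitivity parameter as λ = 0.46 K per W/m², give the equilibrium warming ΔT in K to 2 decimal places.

ΔF = 6.22 W/m²; ΔT = 2.86 K

CO₂: 5.35 × ln(737/281) = 5.35 × ln(2.62278) = 5.35 × 0.96423 = 5.1586 W/m².
CH₄: 0.036 × (√3206 − √744) = 0.036 × (56.6216 − 27.2764) = 0.036 × 29.3452 = 1.0564 W/m².
CF₄: ΔF = 0.00009 × (88 − 39) = 0.00009 × 49 = 0.0044 W/m².
Total ΔF = 5.1586 + 1.0564 + 0.0044 = 6.2194 W/m².
ΔT = λ ΔF = 0.46 × 6.22 = 2.8612 K.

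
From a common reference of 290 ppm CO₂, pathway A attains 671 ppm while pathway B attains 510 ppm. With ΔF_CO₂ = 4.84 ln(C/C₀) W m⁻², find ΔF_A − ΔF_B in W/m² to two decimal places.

ΔF_A = 4.84 ln(671/290) = 4.84 × 0.83889 = 4.0602 W/m².
ΔF_B = 4.84 ln(510/290) = 4.84 × 0.56453 = 2.7323 W/m².
Difference: 4.0602 − 2.7323 = 1.3279 W/m².
(Equivalently, ΔF_A − ΔF_B = 4.84 ln(671/510) = 4.84 × 0.27436 = 1.3279 W/m².)

ΔF_A − ΔF_B = 1.33 W/m²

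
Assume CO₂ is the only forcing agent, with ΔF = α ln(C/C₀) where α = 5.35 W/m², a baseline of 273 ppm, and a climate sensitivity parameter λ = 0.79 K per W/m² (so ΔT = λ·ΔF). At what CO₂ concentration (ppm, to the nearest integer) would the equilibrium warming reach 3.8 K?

C ≈ 671 ppm

Required forcing: ΔF = ΔT/λ = 3.8/0.79 = 4.8101 W/m².
Then ln(C/273) = ΔF/5.35 = 4.8101/5.35 = 0.89908.
So C = 273 × e^0.89908 = 273 × 2.45734 = 670.85 ppm.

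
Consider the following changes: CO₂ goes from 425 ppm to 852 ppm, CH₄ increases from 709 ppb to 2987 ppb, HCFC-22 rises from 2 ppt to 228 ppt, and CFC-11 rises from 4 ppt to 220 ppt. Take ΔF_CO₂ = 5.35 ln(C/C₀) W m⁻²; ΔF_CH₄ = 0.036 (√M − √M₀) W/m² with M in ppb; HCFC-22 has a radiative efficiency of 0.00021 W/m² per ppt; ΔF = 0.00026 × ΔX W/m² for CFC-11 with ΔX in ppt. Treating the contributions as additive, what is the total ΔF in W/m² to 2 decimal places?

ΔF = 4.83 W/m²

CO₂: 5.35 × ln(852/425) = 5.35 × ln(2.00471) = 5.35 × 0.69550 = 3.7209 W/m².
CH₄: 0.036 × (√2987 − √709) = 0.036 × (54.6535 − 26.6271) = 0.036 × 28.0264 = 1.0090 W/m².
HCFC-22: ΔF = 0.00021 × (228 − 2) = 0.00021 × 226 = 0.0475 W/m².
CFC-11: ΔF = 0.00026 × (220 − 4) = 0.00026 × 216 = 0.0562 W/m².
Total ΔF = 3.7209 + 1.0090 + 0.0475 + 0.0562 = 4.8336 W/m².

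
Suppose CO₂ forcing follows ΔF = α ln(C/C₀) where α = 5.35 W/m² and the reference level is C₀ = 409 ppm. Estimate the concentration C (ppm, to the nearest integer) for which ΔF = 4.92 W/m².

C ≈ 1026 ppm

Set 5.35 ln(C/409) = 4.92, so ln(C/409) = 4.92/5.35 = 0.91963.
Then C/409 = e^0.91963 = 2.50836, giving C = 409 × 2.50836 = 1025.92 ppm.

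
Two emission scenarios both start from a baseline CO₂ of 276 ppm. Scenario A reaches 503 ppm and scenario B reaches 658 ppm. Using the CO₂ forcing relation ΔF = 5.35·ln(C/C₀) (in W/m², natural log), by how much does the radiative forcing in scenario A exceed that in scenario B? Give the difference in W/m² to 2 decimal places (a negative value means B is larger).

ΔF_A = 5.35 ln(503/276) = 5.35 × 0.60019 = 3.2110 W/m².
ΔF_B = 5.35 ln(658/276) = 5.35 × 0.86880 = 4.6481 W/m².
Difference: 3.2110 − 4.6481 = -1.4371 W/m².

ΔF_A − ΔF_B = -1.44 W/m²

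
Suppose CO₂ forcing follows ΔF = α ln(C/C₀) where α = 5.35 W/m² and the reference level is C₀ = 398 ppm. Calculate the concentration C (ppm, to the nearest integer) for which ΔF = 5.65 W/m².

Set 5.35 ln(C/398) = 5.65, so ln(C/398) = 5.65/5.35 = 1.05607.
Then C/398 = e^1.05607 = 2.87505, giving C = 398 × 2.87505 = 1144.27 ppm.

C ≈ 1144 ppm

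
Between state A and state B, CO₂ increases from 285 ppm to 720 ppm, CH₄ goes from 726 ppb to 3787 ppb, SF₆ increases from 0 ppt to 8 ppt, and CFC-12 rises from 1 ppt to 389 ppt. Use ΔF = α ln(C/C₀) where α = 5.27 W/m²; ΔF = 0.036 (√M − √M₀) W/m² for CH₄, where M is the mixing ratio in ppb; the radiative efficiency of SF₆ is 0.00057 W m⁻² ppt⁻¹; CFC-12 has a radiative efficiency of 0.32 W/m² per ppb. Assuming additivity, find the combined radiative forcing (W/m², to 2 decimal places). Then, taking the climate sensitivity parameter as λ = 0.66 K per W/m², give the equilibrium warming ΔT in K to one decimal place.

CO₂: 5.27 × ln(720/285) = 5.27 × ln(2.52632) = 5.27 × 0.92676 = 4.8840 W/m².
CH₄: 0.036 × (√3787 − √726) = 0.036 × (61.5386 − 26.9444) = 0.036 × 34.5942 = 1.2454 W/m².
SF₆: ΔF = 0.00057 × (8 − 0) = 0.00057 × 8 = 0.0046 W/m².
CFC-12: Δ = 389 − 1 = 388 ppt = 0.388 ppb; ΔF = 0.32 × 0.388 = 0.1242 W/m².
Total ΔF = 4.8840 + 1.2454 + 0.0046 + 0.1242 = 6.2582 W/m².
ΔT = λ ΔF = 0.66 × 6.26 = 4.1316 K.

ΔF = 6.26 W/m²; ΔT = 4.1 K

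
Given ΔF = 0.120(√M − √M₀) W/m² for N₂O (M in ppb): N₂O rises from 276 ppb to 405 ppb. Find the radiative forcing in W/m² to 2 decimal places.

N₂O: 0.120 × (√405 − √276) = 0.120 × (20.1246 − 16.6132) = 0.120 × 3.5114 = 0.4214 W/m².

ΔF = 0.42 W/m²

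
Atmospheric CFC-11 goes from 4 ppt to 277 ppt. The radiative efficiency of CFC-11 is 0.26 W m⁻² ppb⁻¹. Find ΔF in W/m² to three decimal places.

CFC-11: Δ = 277 − 4 = 273 ppt = 0.273 ppb; ΔF = 0.26 × 0.273 = 0.0710 W/m².

ΔF = 0.071 W/m²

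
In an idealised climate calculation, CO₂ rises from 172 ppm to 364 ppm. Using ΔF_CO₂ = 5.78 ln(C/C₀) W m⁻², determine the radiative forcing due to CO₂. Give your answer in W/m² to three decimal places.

ΔF = 4.333 W/m²

CO₂: 5.78 × ln(364/172) = 5.78 × ln(2.11628) = 5.78 × 0.74966 = 4.3330 W/m².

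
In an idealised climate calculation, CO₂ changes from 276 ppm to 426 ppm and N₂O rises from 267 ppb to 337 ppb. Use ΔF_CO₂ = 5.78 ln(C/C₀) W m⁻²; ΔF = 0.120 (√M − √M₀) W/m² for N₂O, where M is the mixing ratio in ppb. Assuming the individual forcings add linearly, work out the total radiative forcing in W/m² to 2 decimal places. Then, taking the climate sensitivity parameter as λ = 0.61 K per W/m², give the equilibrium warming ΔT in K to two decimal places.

CO₂: 5.78 × ln(426/276) = 5.78 × ln(1.54348) = 5.78 × 0.43404 = 2.5088 W/m².
N₂O: 0.120 × (√337 − √267) = 0.120 × (18.3576 − 16.3401) = 0.120 × 2.0175 = 0.2421 W/m².
Total ΔF = 2.5088 + 0.2421 = 2.7509 W/m².
ΔT = λ ΔF = 0.61 × 2.75 = 1.6775 K.

ΔF = 2.75 W/m²; ΔT = 1.68 K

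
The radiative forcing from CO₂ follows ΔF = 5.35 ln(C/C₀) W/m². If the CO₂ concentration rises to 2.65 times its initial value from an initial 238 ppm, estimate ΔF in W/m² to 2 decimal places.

Because the forcing depends only on the ratio C/C₀, the initial concentration does not enter.
ΔF = 5.35 × ln(2.65) = 5.35 × 0.97456 = 5.2139 W/m².

ΔF = 5.21 W/m²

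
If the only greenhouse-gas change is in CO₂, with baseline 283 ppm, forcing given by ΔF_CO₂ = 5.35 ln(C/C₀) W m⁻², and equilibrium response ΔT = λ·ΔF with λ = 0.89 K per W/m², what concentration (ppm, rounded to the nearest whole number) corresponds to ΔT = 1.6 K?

Required forcing: ΔF = ΔT/λ = 1.6/0.89 = 1.7978 W/m².
Then ln(C/283) = ΔF/5.35 = 1.7978/5.35 = 0.33604.
So C = 283 × e^0.33604 = 283 × 1.39939 = 396.03 ppm.

C ≈ 396 ppm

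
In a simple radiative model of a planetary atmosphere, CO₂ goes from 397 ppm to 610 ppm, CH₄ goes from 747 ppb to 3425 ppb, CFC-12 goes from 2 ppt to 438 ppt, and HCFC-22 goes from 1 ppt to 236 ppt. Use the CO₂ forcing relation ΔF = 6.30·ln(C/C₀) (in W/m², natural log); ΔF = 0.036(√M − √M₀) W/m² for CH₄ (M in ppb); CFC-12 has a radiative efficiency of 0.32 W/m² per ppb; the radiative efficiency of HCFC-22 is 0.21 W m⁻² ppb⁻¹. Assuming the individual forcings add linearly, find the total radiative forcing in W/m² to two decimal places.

CO₂: 6.30 × ln(610/397) = 6.30 × ln(1.53652) = 6.30 × 0.42952 = 2.7060 W/m².
CH₄: 0.036 × (√3425 − √747) = 0.036 × (58.5235 − 27.3313) = 0.036 × 31.1922 = 1.1229 W/m².
CFC-12: Δ = 438 − 2 = 436 ppt = 0.436 ppb; ΔF = 0.32 × 0.436 = 0.1395 W/m².
HCFC-22: Δ = 236 − 1 = 235 ppt = 0.235 ppb; ΔF = 0.21 × 0.235 = 0.0494 W/m².
Total ΔF = 2.7060 + 1.1229 + 0.1395 + 0.0494 = 4.0178 W/m².

ΔF = 4.02 W/m²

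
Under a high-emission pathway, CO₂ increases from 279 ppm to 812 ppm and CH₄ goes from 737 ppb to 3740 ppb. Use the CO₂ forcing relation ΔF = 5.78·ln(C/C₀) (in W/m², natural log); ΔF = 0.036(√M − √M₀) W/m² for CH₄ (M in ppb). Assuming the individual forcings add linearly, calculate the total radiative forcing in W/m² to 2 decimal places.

ΔF = 7.40 W/m²

CO₂: 5.78 × ln(812/279) = 5.78 × ln(2.91039) = 5.78 × 1.06829 = 6.1747 W/m².
CH₄: 0.036 × (√3740 − √737) = 0.036 × (61.1555 − 27.1477) = 0.036 × 34.0078 = 1.2243 W/m².
Total ΔF = 6.1747 + 1.2243 = 7.3990 W/m².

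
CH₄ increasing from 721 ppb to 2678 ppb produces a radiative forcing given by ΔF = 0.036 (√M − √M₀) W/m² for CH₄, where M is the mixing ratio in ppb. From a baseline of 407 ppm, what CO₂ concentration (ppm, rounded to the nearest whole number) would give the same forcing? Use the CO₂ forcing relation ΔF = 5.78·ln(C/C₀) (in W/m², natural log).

CH₄ forcing: 0.036 × (√2678 − √721) = 0.036 × (51.7494 − 26.8514) = 0.036 × 24.8980 = 0.89633 W/m².
Set 5.78 ln(C/407) = 0.89633: ln(C/407) = 0.89633/5.78 = 0.15507, so C = 407 × e^0.15507 = 407 × 1.16774 = 475.27 ppm.

C ≈ 475 ppm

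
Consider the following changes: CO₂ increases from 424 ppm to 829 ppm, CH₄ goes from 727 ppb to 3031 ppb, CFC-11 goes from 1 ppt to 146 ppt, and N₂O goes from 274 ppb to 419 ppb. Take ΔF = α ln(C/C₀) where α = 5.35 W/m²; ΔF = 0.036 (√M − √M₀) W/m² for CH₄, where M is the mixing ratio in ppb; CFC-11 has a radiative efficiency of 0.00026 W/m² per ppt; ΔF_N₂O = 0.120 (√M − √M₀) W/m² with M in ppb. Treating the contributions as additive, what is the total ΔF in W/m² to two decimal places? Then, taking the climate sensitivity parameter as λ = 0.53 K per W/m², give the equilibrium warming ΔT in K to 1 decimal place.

ΔF = 5.11 W/m²; ΔT = 2.7 K

CO₂: 5.35 × ln(829/424) = 5.35 × ln(1.95519) = 5.35 × 0.67049 = 3.5871 W/m².
CH₄: 0.036 × (√3031 − √727) = 0.036 × (55.0545 − 26.9629) = 0.036 × 28.0916 = 1.0113 W/m².
CFC-11: ΔF = 0.00026 × (146 − 1) = 0.00026 × 145 = 0.0377 W/m².
N₂O: 0.120 × (√419 − √274) = 0.120 × (20.4695 − 16.5529) = 0.120 × 3.9166 = 0.4700 W/m².
Total ΔF = 3.5871 + 1.0113 + 0.0377 + 0.4700 = 5.1061 W/m².
ΔT = λ ΔF = 0.53 × 5.11 = 2.7083 K.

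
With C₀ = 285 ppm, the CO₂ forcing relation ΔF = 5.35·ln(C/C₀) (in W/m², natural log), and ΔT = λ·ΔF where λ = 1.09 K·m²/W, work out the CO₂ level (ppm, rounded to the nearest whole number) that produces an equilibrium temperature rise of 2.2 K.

Required forcing: ΔF = ΔT/λ = 2.2/1.09 = 2.0183 W/m².
Then ln(C/285) = ΔF/5.35 = 2.0183/5.35 = 0.37725.
So C = 285 × e^0.37725 = 285 × 1.45827 = 415.61 ppm.

C ≈ 416 ppm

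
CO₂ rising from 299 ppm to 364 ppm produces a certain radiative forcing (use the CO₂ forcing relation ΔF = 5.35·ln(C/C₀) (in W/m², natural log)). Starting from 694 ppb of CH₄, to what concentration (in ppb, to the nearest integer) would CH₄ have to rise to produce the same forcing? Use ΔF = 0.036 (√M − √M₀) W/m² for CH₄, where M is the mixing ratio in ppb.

CO₂ forcing: 5.35 × ln(364/299) = 5.35 × 0.196710 = 1.05240 W/m².
Set 0.036(√M − √694) = 1.05240: √M = 1.05240/0.036 + √694 = 29.2333 + 26.3439 = 55.5772.
M = (55.5772)² = 3088.83 ppb.

M ≈ 3089 ppb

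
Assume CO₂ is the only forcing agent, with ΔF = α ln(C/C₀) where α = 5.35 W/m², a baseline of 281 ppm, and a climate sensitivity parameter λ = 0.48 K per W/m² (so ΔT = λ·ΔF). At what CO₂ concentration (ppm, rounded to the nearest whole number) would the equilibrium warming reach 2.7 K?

Required forcing: ΔF = ΔT/λ = 2.7/0.48 = 5.6250 W/m².
Then ln(C/281) = ΔF/5.35 = 5.6250/5.35 = 1.05140.
So C = 281 × e^1.05140 = 281 × 2.86165 = 804.12 ppm.

C ≈ 804 ppm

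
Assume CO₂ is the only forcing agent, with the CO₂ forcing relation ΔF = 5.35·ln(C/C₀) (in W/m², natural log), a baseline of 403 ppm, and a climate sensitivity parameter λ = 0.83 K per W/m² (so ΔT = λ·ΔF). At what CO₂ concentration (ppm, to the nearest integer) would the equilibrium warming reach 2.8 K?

Required forcing: ΔF = ΔT/λ = 2.8/0.83 = 3.3735 W/m².
Then ln(C/403) = ΔF/5.35 = 3.3735/5.35 = 0.63056.
So C = 403 × e^0.63056 = 403 × 1.87866 = 757.10 ppm.

C ≈ 757 ppm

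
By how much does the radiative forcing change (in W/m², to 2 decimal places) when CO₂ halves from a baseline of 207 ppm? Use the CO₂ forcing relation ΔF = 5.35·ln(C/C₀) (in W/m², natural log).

ΔF = 5.35 × ln(0.5) = 5.35 × -0.69315 = -3.7084 W/m².

ΔF = -3.71 W/m²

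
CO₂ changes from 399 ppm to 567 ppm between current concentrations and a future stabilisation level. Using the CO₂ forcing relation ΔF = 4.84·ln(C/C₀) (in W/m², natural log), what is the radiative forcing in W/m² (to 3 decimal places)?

CO₂: 4.84 × ln(567/399) = 4.84 × ln(1.42105) = 4.84 × 0.35140 = 1.7008 W/m².

ΔF = 1.701 W/m²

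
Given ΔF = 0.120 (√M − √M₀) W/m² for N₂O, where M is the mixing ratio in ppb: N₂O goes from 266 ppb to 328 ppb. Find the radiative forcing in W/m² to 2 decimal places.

N₂O: 0.120 × (√328 − √266) = 0.120 × (18.1108 − 16.3095) = 0.120 × 1.8013 = 0.2162 W/m².

ΔF = 0.22 W/m²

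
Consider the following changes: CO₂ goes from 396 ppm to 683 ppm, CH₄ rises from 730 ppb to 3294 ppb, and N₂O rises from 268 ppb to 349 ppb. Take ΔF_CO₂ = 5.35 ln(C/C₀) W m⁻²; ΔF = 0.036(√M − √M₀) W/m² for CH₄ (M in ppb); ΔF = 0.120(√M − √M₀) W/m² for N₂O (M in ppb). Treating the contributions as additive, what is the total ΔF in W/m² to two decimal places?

ΔF = 4.29 W/m²

CO₂: 5.35 × ln(683/396) = 5.35 × ln(1.72475) = 5.35 × 0.54508 = 2.9162 W/m².
CH₄: 0.036 × (√3294 − √730) = 0.036 × (57.3934 − 27.0185) = 0.036 × 30.3749 = 1.0935 W/m².
N₂O: 0.120 × (√349 − √268) = 0.120 × (18.6815 − 16.3707) = 0.120 × 2.3108 = 0.2773 W/m².
Total ΔF = 2.9162 + 1.0935 + 0.2773 = 4.2870 W/m².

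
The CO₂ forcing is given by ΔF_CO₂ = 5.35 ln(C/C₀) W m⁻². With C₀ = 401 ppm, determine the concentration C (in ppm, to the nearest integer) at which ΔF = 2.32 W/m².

C ≈ 619 ppm

Set 5.35 ln(C/401) = 2.32, so ln(C/401) = 2.32/5.35 = 0.43364.
Then C/401 = e^0.43364 = 1.54286, giving C = 401 × 1.54286 = 618.69 ppm.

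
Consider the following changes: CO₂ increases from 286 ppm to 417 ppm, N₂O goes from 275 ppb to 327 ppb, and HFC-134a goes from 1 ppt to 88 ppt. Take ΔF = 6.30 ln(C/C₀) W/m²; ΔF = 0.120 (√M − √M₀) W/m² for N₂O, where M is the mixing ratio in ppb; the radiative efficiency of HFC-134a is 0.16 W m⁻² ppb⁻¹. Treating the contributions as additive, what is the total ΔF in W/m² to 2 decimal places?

CO₂: 6.30 × ln(417/286) = 6.30 × ln(1.45804) = 6.30 × 0.37709 = 2.3757 W/m².
N₂O: 0.120 × (√327 − √275) = 0.120 × (18.0831 − 16.5831) = 0.120 × 1.5000 = 0.1800 W/m².
HFC-134a: Δ = 88 − 1 = 87 ppt = 0.087 ppb; ΔF = 0.16 × 0.087 = 0.0139 W/m².
Total ΔF = 2.3757 + 0.1800 + 0.0139 = 2.5696 W/m².

ΔF = 2.57 W/m²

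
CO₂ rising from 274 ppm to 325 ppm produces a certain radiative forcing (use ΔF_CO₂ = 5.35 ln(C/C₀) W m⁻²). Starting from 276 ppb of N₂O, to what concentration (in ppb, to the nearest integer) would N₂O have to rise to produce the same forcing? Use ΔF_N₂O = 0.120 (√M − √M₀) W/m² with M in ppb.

CO₂ forcing: 5.35 × ln(325/274) = 5.35 × 0.170697 = 0.91323 W/m².
Set 0.120(√M − √276) = 0.91323: √M = 0.91323/0.120 + √276 = 7.6103 + 16.6132 = 24.2235.
M = (24.2235)² = 586.78 ppb.

M ≈ 587 ppb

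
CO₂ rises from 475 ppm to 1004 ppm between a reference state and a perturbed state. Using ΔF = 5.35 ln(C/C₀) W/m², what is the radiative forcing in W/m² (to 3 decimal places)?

ΔF = 4.004 W/m²

CO₂: 5.35 × ln(1004/475) = 5.35 × ln(2.11368) = 5.35 × 0.74843 = 4.0041 W/m².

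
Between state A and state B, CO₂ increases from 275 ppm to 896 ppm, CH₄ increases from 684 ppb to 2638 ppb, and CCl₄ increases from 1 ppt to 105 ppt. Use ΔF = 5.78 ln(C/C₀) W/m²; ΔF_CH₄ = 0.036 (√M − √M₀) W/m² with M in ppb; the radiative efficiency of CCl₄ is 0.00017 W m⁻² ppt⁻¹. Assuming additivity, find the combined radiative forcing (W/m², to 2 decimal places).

ΔF = 7.75 W/m²

CO₂: 5.78 × ln(896/275) = 5.78 × ln(3.25818) = 5.78 × 1.18117 = 6.8272 W/m².
CH₄: 0.036 × (√2638 − √684) = 0.036 × (51.3615 − 26.1534) = 0.036 × 25.2081 = 0.9075 W/m².
CCl₄: ΔF = 0.00017 × (105 − 1) = 0.00017 × 104 = 0.0177 W/m².
Total ΔF = 6.8272 + 0.9075 + 0.0177 = 7.7524 W/m².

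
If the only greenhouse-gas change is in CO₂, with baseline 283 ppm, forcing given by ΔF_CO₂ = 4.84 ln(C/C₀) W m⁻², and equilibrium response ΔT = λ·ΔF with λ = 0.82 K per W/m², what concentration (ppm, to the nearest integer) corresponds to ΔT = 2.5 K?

Required forcing: ΔF = ΔT/λ = 2.5/0.82 = 3.0488 W/m².
Then ln(C/283) = ΔF/4.84 = 3.0488/4.84 = 0.62992.
So C = 283 × e^0.62992 = 283 × 1.87746 = 531.32 ppm.

C ≈ 531 ppm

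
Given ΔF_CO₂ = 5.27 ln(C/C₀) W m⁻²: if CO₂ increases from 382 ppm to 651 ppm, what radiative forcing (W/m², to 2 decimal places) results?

ΔF = 2.81 W/m²

CO₂ absorption bands are partially saturated, so forcing scales with the logarithm of the concentration ratio.
CO₂: 5.27 × ln(651/382) = 5.27 × ln(1.70419) = 5.27 × 0.53309 = 2.8094 W/m².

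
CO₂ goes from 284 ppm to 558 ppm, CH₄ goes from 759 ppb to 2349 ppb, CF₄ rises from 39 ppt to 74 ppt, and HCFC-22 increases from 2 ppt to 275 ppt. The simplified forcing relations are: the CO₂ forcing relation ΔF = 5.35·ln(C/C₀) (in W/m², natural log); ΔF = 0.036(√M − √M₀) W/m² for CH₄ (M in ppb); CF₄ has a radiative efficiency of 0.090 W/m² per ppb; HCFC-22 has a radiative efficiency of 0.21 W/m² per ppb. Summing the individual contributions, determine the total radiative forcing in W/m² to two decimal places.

ΔF = 4.43 W/m²

CO₂: 5.35 × ln(558/284) = 5.35 × ln(1.96479) = 5.35 × 0.67539 = 3.6133 W/m².
CH₄: 0.036 × (√2349 − √759) = 0.036 × (48.4665 − 27.5500) = 0.036 × 20.9165 = 0.7530 W/m².
CF₄: Δ = 74 − 39 = 35 ppt = 0.035 ppb; ΔF = 0.090 × 0.035 = 0.0032 W/m².
HCFC-22: Δ = 275 − 2 = 273 ppt = 0.273 ppb; ΔF = 0.21 × 0.273 = 0.0573 W/m².
Total ΔF = 3.6133 + 0.7530 + 0.0032 + 0.0573 = 4.4268 W/m².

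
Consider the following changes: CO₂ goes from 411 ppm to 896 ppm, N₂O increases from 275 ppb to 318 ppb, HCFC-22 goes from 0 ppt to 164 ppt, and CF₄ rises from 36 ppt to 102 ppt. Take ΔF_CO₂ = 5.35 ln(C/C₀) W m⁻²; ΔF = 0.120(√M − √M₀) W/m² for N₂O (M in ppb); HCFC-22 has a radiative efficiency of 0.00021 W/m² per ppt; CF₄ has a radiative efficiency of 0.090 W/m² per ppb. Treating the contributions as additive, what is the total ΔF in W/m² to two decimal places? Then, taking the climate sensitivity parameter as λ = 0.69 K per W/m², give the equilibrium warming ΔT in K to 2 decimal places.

ΔF = 4.36 W/m²; ΔT = 3.01 K

CO₂: 5.35 × ln(896/411) = 5.35 × ln(2.18005) = 5.35 × 0.77935 = 4.1695 W/m².
N₂O: 0.120 × (√318 − √275) = 0.120 × (17.8326 − 16.5831) = 0.120 × 1.2495 = 0.1499 W/m².
HCFC-22: ΔF = 0.00021 × (164 − 0) = 0.00021 × 164 = 0.0344 W/m².
CF₄: Δ = 102 − 36 = 66 ppt = 0.066 ppb; ΔF = 0.090 × 0.066 = 0.0059 W/m².
Total ΔF = 4.1695 + 0.1499 + 0.0344 + 0.0059 = 4.3597 W/m².
ΔT = λ ΔF = 0.69 × 4.36 = 3.0084 K.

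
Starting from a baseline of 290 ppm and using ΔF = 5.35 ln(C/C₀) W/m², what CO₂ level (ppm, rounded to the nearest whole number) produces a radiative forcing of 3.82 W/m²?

Set 5.35 ln(C/290) = 3.82, so ln(C/290) = 3.82/5.35 = 0.71402.
Then C/290 = e^0.71402 = 2.04218, giving C = 290 × 2.04218 = 592.23 ppm.

C ≈ 592 ppm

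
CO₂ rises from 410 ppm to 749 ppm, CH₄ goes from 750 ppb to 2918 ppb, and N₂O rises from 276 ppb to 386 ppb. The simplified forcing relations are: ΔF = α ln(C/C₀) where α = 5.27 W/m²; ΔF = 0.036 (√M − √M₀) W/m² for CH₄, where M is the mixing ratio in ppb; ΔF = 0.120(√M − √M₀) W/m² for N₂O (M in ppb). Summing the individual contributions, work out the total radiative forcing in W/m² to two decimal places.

CO₂: 5.27 × ln(749/410) = 5.27 × ln(1.82683) = 5.27 × 0.60258 = 3.1756 W/m².
CH₄: 0.036 × (√2918 − √750) = 0.036 × (54.0185 − 27.3861) = 0.036 × 26.6324 = 0.9588 W/m².
N₂O: 0.120 × (√386 − √276) = 0.120 × (19.6469 − 16.6132) = 0.120 × 3.0337 = 0.3640 W/m².
Total ΔF = 3.1756 + 0.9588 + 0.3640 = 4.4984 W/m².

ΔF = 4.50 W/m²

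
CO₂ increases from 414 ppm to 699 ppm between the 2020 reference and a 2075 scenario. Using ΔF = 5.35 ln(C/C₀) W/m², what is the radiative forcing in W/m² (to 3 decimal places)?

CO₂ absorption bands are partially saturated, so forcing scales with the logarithm of the concentration ratio.
CO₂: 5.35 × ln(699/414) = 5.35 × ln(1.68841) = 5.35 × 0.52379 = 2.8023 W/m².

ΔF = 2.802 W/m²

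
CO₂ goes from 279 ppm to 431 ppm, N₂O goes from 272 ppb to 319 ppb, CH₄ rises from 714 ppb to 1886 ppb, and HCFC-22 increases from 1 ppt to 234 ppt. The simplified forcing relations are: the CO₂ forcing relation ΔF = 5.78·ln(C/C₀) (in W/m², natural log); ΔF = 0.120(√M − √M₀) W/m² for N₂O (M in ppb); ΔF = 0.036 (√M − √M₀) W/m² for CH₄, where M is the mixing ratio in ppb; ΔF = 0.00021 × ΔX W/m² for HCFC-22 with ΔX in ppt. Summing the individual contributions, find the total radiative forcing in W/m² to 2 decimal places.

ΔF = 3.33 W/m²

CO₂: 5.78 × ln(431/279) = 5.78 × ln(1.54480) = 5.78 × 0.43489 = 2.5137 W/m².
N₂O: 0.120 × (√319 − √272) = 0.120 × (17.8606 − 16.4924) = 0.120 × 1.3682 = 0.1642 W/m².
CH₄: 0.036 × (√1886 − √714) = 0.036 × (43.4281 − 26.7208) = 0.036 × 16.7073 = 0.6015 W/m².
HCFC-22: ΔF = 0.00021 × (234 − 1) = 0.00021 × 233 = 0.0489 W/m².
Total ΔF = 2.5137 + 0.1642 + 0.6015 + 0.0489 = 3.3283 W/m².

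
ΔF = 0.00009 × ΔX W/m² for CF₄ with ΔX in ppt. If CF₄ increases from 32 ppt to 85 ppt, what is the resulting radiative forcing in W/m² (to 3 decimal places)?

ΔF = 0.005 W/m²

CF₄: ΔF = 0.00009 × (85 − 32) = 0.00009 × 53 = 0.0048 W/m².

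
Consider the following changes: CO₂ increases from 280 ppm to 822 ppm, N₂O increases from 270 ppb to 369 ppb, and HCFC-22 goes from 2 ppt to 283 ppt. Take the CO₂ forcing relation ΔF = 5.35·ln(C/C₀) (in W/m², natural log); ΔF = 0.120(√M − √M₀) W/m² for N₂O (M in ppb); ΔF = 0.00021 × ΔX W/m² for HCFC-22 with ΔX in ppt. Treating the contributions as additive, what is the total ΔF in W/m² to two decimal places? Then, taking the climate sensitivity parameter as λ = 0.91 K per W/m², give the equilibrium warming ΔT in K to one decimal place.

ΔF = 6.15 W/m²; ΔT = 5.6 K

CO₂: 5.35 × ln(822/280) = 5.35 × ln(2.93571) = 5.35 × 1.07695 = 5.7617 W/m².
N₂O: 0.120 × (√369 − √270) = 0.120 × (19.2094 − 16.4317) = 0.120 × 2.7777 = 0.3333 W/m².
HCFC-22: ΔF = 0.00021 × (283 − 2) = 0.00021 × 281 = 0.0590 W/m².
Total ΔF = 5.7617 + 0.3333 + 0.0590 = 6.1540 W/m².
ΔT = λ ΔF = 0.91 × 6.15 = 5.5965 K.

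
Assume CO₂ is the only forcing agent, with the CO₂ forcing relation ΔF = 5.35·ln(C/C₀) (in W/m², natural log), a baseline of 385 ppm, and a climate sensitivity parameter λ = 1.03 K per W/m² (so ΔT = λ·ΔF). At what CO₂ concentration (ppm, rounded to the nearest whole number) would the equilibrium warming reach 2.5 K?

Required forcing: ΔF = ΔT/λ = 2.5/1.03 = 2.4272 W/m².
Then ln(C/385) = ΔF/5.35 = 2.4272/5.35 = 0.45368.
So C = 385 × e^0.45368 = 385 × 1.57409 = 606.02 ppm.

C ≈ 606 ppm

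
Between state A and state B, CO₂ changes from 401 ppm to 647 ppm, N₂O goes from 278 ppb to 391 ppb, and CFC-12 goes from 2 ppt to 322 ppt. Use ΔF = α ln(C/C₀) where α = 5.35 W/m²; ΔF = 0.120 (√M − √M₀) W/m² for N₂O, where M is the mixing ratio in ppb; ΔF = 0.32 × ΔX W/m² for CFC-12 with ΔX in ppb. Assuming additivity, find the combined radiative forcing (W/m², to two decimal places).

ΔF = 3.03 W/m²

CO₂: 5.35 × ln(647/401) = 5.35 × ln(1.61347) = 5.35 × 0.47839 = 2.5594 W/m².
N₂O: 0.120 × (√391 − √278) = 0.120 × (19.7737 − 16.6733) = 0.120 × 3.1004 = 0.3720 W/m².
CFC-12: Δ = 322 − 2 = 320 ppt = 0.320 ppb; ΔF = 0.32 × 0.320 = 0.1024 W/m².
Total ΔF = 2.5594 + 0.3720 + 0.1024 = 3.0338 W/m².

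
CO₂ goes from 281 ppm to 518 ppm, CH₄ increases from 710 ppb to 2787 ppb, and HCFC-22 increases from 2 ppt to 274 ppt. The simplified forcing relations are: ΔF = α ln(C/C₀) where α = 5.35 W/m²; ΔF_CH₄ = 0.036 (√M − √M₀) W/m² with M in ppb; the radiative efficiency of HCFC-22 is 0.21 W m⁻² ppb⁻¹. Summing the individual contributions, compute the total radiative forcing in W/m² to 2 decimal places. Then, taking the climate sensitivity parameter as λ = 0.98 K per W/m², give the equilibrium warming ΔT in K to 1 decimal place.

CO₂: 5.35 × ln(518/281) = 5.35 × ln(1.84342) = 5.35 × 0.61162 = 3.2722 W/m².
CH₄: 0.036 × (√2787 − √710) = 0.036 × (52.7920 − 26.6458) = 0.036 × 26.1462 = 0.9413 W/m².
HCFC-22: Δ = 274 − 2 = 272 ppt = 0.272 ppb; ΔF = 0.21 × 0.272 = 0.0571 W/m².
Total ΔF = 3.2722 + 0.9413 + 0.0571 = 4.2706 W/m².
ΔT = λ ΔF = 0.98 × 4.27 = 4.1846 K.

ΔF = 4.27 W/m²; ΔT = 4.2 K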